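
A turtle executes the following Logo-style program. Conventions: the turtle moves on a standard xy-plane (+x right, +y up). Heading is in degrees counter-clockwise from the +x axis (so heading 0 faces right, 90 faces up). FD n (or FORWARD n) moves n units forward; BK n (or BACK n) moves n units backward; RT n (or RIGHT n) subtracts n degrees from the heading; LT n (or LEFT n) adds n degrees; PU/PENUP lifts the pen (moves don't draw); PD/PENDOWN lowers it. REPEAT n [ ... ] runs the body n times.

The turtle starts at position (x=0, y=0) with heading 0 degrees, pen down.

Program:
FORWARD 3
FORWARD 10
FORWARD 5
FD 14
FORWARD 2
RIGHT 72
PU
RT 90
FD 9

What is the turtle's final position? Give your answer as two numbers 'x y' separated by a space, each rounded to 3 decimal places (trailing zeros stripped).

Executing turtle program step by step:
Start: pos=(0,0), heading=0, pen down
FD 3: (0,0) -> (3,0) [heading=0, draw]
FD 10: (3,0) -> (13,0) [heading=0, draw]
FD 5: (13,0) -> (18,0) [heading=0, draw]
FD 14: (18,0) -> (32,0) [heading=0, draw]
FD 2: (32,0) -> (34,0) [heading=0, draw]
RT 72: heading 0 -> 288
PU: pen up
RT 90: heading 288 -> 198
FD 9: (34,0) -> (25.44,-2.781) [heading=198, move]
Final: pos=(25.44,-2.781), heading=198, 5 segment(s) drawn

Answer: 25.44 -2.781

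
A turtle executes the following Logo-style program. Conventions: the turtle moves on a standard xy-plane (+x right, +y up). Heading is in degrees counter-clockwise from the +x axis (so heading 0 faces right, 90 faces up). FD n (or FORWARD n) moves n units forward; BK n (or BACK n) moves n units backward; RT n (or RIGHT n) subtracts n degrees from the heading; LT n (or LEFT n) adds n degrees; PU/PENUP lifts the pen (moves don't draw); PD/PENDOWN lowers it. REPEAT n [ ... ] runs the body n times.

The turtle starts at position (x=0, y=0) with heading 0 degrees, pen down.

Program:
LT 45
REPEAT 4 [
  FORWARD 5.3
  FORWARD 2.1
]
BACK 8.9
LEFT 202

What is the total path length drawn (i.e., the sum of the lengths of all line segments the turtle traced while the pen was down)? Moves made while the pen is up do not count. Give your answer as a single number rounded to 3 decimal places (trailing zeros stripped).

Answer: 38.5

Derivation:
Executing turtle program step by step:
Start: pos=(0,0), heading=0, pen down
LT 45: heading 0 -> 45
REPEAT 4 [
  -- iteration 1/4 --
  FD 5.3: (0,0) -> (3.748,3.748) [heading=45, draw]
  FD 2.1: (3.748,3.748) -> (5.233,5.233) [heading=45, draw]
  -- iteration 2/4 --
  FD 5.3: (5.233,5.233) -> (8.98,8.98) [heading=45, draw]
  FD 2.1: (8.98,8.98) -> (10.465,10.465) [heading=45, draw]
  -- iteration 3/4 --
  FD 5.3: (10.465,10.465) -> (14.213,14.213) [heading=45, draw]
  FD 2.1: (14.213,14.213) -> (15.698,15.698) [heading=45, draw]
  -- iteration 4/4 --
  FD 5.3: (15.698,15.698) -> (19.445,19.445) [heading=45, draw]
  FD 2.1: (19.445,19.445) -> (20.93,20.93) [heading=45, draw]
]
BK 8.9: (20.93,20.93) -> (14.637,14.637) [heading=45, draw]
LT 202: heading 45 -> 247
Final: pos=(14.637,14.637), heading=247, 9 segment(s) drawn

Segment lengths:
  seg 1: (0,0) -> (3.748,3.748), length = 5.3
  seg 2: (3.748,3.748) -> (5.233,5.233), length = 2.1
  seg 3: (5.233,5.233) -> (8.98,8.98), length = 5.3
  seg 4: (8.98,8.98) -> (10.465,10.465), length = 2.1
  seg 5: (10.465,10.465) -> (14.213,14.213), length = 5.3
  seg 6: (14.213,14.213) -> (15.698,15.698), length = 2.1
  seg 7: (15.698,15.698) -> (19.445,19.445), length = 5.3
  seg 8: (19.445,19.445) -> (20.93,20.93), length = 2.1
  seg 9: (20.93,20.93) -> (14.637,14.637), length = 8.9
Total = 38.5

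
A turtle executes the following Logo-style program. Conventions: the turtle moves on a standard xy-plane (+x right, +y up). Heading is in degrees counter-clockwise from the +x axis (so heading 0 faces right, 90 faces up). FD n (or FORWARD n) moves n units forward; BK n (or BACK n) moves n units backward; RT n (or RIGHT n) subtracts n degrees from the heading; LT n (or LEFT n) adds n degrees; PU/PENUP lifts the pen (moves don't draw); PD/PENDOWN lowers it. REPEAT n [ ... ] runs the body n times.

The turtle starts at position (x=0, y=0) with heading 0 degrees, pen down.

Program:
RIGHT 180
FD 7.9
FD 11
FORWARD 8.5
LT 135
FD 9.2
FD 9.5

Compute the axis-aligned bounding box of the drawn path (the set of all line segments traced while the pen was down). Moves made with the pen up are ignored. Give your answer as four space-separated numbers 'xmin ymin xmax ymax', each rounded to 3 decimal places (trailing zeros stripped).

Executing turtle program step by step:
Start: pos=(0,0), heading=0, pen down
RT 180: heading 0 -> 180
FD 7.9: (0,0) -> (-7.9,0) [heading=180, draw]
FD 11: (-7.9,0) -> (-18.9,0) [heading=180, draw]
FD 8.5: (-18.9,0) -> (-27.4,0) [heading=180, draw]
LT 135: heading 180 -> 315
FD 9.2: (-27.4,0) -> (-20.895,-6.505) [heading=315, draw]
FD 9.5: (-20.895,-6.505) -> (-14.177,-13.223) [heading=315, draw]
Final: pos=(-14.177,-13.223), heading=315, 5 segment(s) drawn

Segment endpoints: x in {-27.4, -20.895, -18.9, -14.177, -7.9, 0}, y in {-13.223, -6.505, 0, 0, 0, 0}
xmin=-27.4, ymin=-13.223, xmax=0, ymax=0

Answer: -27.4 -13.223 0 0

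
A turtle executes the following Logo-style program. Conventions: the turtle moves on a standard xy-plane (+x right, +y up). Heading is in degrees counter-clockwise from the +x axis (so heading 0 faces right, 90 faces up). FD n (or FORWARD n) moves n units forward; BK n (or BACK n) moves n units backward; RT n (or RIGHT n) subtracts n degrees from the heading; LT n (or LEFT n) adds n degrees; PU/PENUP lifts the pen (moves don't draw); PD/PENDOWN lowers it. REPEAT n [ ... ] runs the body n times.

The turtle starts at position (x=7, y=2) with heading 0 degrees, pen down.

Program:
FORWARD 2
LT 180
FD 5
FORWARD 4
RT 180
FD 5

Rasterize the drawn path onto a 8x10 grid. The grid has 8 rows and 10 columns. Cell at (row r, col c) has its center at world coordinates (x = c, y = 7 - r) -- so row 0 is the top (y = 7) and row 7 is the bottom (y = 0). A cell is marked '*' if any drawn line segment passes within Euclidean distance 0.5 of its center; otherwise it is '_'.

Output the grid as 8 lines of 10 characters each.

Segment 0: (7,2) -> (9,2)
Segment 1: (9,2) -> (4,2)
Segment 2: (4,2) -> (0,2)
Segment 3: (0,2) -> (5,2)

Answer: __________
__________
__________
__________
__________
**********
__________
__________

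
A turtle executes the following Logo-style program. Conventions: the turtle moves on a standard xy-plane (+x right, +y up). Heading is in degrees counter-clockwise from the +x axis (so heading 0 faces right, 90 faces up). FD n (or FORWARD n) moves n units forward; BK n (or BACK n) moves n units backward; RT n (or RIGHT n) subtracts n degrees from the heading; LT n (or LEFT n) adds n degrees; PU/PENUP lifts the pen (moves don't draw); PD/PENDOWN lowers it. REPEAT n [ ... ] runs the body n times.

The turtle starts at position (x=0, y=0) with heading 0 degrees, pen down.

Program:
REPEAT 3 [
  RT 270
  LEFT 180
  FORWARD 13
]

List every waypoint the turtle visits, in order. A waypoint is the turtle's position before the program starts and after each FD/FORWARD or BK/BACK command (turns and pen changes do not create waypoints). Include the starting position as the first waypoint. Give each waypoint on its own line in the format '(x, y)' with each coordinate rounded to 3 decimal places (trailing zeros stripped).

Answer: (0, 0)
(0, -13)
(-13, -13)
(-13, 0)

Derivation:
Executing turtle program step by step:
Start: pos=(0,0), heading=0, pen down
REPEAT 3 [
  -- iteration 1/3 --
  RT 270: heading 0 -> 90
  LT 180: heading 90 -> 270
  FD 13: (0,0) -> (0,-13) [heading=270, draw]
  -- iteration 2/3 --
  RT 270: heading 270 -> 0
  LT 180: heading 0 -> 180
  FD 13: (0,-13) -> (-13,-13) [heading=180, draw]
  -- iteration 3/3 --
  RT 270: heading 180 -> 270
  LT 180: heading 270 -> 90
  FD 13: (-13,-13) -> (-13,0) [heading=90, draw]
]
Final: pos=(-13,0), heading=90, 3 segment(s) drawn
Waypoints (4 total):
(0, 0)
(0, -13)
(-13, -13)
(-13, 0)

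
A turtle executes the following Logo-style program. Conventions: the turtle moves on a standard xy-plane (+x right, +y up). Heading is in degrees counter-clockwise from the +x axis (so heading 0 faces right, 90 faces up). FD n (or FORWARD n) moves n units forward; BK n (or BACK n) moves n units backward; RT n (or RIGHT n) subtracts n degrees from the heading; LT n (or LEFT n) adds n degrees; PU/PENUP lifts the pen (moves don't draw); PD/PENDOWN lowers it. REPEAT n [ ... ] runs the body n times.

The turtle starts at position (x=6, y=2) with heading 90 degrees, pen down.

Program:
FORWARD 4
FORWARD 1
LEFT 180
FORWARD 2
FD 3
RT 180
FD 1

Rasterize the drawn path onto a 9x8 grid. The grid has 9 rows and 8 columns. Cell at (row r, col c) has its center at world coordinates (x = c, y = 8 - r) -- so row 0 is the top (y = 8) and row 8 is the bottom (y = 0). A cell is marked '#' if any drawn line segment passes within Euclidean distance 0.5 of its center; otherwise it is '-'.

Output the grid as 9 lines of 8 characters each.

Segment 0: (6,2) -> (6,6)
Segment 1: (6,6) -> (6,7)
Segment 2: (6,7) -> (6,5)
Segment 3: (6,5) -> (6,2)
Segment 4: (6,2) -> (6,3)

Answer: --------
------#-
------#-
------#-
------#-
------#-
------#-
--------
--------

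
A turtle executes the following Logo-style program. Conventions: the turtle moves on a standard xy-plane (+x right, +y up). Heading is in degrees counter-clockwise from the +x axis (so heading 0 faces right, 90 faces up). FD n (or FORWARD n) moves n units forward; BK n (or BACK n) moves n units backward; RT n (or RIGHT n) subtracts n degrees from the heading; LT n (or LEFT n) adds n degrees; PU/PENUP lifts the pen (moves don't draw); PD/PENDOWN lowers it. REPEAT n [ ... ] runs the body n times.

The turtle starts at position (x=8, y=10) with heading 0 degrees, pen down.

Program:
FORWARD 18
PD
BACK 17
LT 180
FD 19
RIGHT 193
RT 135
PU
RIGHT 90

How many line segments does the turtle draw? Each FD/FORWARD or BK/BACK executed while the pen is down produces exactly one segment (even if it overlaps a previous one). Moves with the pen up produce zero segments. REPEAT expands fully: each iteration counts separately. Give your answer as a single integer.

Executing turtle program step by step:
Start: pos=(8,10), heading=0, pen down
FD 18: (8,10) -> (26,10) [heading=0, draw]
PD: pen down
BK 17: (26,10) -> (9,10) [heading=0, draw]
LT 180: heading 0 -> 180
FD 19: (9,10) -> (-10,10) [heading=180, draw]
RT 193: heading 180 -> 347
RT 135: heading 347 -> 212
PU: pen up
RT 90: heading 212 -> 122
Final: pos=(-10,10), heading=122, 3 segment(s) drawn
Segments drawn: 3

Answer: 3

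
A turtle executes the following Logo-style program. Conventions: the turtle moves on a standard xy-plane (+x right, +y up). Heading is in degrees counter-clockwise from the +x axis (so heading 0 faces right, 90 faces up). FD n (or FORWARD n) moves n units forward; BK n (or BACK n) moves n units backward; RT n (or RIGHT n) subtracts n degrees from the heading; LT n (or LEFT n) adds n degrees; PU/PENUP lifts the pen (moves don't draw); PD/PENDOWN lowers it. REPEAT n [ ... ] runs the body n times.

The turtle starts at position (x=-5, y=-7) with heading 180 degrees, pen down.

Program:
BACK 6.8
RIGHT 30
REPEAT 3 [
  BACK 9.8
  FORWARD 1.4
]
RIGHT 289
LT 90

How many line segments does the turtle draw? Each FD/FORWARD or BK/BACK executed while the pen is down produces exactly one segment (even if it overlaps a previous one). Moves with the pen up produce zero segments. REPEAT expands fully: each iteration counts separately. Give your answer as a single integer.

Answer: 7

Derivation:
Executing turtle program step by step:
Start: pos=(-5,-7), heading=180, pen down
BK 6.8: (-5,-7) -> (1.8,-7) [heading=180, draw]
RT 30: heading 180 -> 150
REPEAT 3 [
  -- iteration 1/3 --
  BK 9.8: (1.8,-7) -> (10.287,-11.9) [heading=150, draw]
  FD 1.4: (10.287,-11.9) -> (9.075,-11.2) [heading=150, draw]
  -- iteration 2/3 --
  BK 9.8: (9.075,-11.2) -> (17.562,-16.1) [heading=150, draw]
  FD 1.4: (17.562,-16.1) -> (16.349,-15.4) [heading=150, draw]
  -- iteration 3/3 --
  BK 9.8: (16.349,-15.4) -> (24.836,-20.3) [heading=150, draw]
  FD 1.4: (24.836,-20.3) -> (23.624,-19.6) [heading=150, draw]
]
RT 289: heading 150 -> 221
LT 90: heading 221 -> 311
Final: pos=(23.624,-19.6), heading=311, 7 segment(s) drawn
Segments drawn: 7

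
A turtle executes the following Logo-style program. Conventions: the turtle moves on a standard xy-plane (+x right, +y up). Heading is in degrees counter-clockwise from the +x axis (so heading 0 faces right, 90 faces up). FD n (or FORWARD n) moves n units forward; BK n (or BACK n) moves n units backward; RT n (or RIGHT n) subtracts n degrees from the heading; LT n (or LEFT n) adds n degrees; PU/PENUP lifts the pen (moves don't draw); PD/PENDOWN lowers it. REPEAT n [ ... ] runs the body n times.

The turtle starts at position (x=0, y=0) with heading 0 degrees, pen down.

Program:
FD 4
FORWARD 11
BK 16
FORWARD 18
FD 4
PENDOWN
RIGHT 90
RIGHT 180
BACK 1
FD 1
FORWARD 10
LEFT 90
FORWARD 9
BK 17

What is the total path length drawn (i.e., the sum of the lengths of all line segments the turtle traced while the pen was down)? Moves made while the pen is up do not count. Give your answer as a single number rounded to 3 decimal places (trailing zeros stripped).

Executing turtle program step by step:
Start: pos=(0,0), heading=0, pen down
FD 4: (0,0) -> (4,0) [heading=0, draw]
FD 11: (4,0) -> (15,0) [heading=0, draw]
BK 16: (15,0) -> (-1,0) [heading=0, draw]
FD 18: (-1,0) -> (17,0) [heading=0, draw]
FD 4: (17,0) -> (21,0) [heading=0, draw]
PD: pen down
RT 90: heading 0 -> 270
RT 180: heading 270 -> 90
BK 1: (21,0) -> (21,-1) [heading=90, draw]
FD 1: (21,-1) -> (21,0) [heading=90, draw]
FD 10: (21,0) -> (21,10) [heading=90, draw]
LT 90: heading 90 -> 180
FD 9: (21,10) -> (12,10) [heading=180, draw]
BK 17: (12,10) -> (29,10) [heading=180, draw]
Final: pos=(29,10), heading=180, 10 segment(s) drawn

Segment lengths:
  seg 1: (0,0) -> (4,0), length = 4
  seg 2: (4,0) -> (15,0), length = 11
  seg 3: (15,0) -> (-1,0), length = 16
  seg 4: (-1,0) -> (17,0), length = 18
  seg 5: (17,0) -> (21,0), length = 4
  seg 6: (21,0) -> (21,-1), length = 1
  seg 7: (21,-1) -> (21,0), length = 1
  seg 8: (21,0) -> (21,10), length = 10
  seg 9: (21,10) -> (12,10), length = 9
  seg 10: (12,10) -> (29,10), length = 17
Total = 91

Answer: 91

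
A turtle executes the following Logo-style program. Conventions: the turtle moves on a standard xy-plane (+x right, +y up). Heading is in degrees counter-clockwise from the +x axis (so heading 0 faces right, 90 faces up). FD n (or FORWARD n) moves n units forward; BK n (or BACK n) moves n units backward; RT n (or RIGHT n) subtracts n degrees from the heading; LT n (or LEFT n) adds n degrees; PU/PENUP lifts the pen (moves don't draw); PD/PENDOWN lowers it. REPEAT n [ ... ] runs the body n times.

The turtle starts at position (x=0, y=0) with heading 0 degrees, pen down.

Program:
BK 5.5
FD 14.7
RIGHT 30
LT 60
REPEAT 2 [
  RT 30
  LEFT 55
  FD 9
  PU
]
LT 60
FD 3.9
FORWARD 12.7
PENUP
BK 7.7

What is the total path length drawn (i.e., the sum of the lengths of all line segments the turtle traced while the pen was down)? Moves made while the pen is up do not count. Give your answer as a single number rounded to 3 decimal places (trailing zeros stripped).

Executing turtle program step by step:
Start: pos=(0,0), heading=0, pen down
BK 5.5: (0,0) -> (-5.5,0) [heading=0, draw]
FD 14.7: (-5.5,0) -> (9.2,0) [heading=0, draw]
RT 30: heading 0 -> 330
LT 60: heading 330 -> 30
REPEAT 2 [
  -- iteration 1/2 --
  RT 30: heading 30 -> 0
  LT 55: heading 0 -> 55
  FD 9: (9.2,0) -> (14.362,7.372) [heading=55, draw]
  PU: pen up
  -- iteration 2/2 --
  RT 30: heading 55 -> 25
  LT 55: heading 25 -> 80
  FD 9: (14.362,7.372) -> (15.925,16.236) [heading=80, move]
  PU: pen up
]
LT 60: heading 80 -> 140
FD 3.9: (15.925,16.236) -> (12.937,18.743) [heading=140, move]
FD 12.7: (12.937,18.743) -> (3.209,26.906) [heading=140, move]
PU: pen up
BK 7.7: (3.209,26.906) -> (9.107,21.956) [heading=140, move]
Final: pos=(9.107,21.956), heading=140, 3 segment(s) drawn

Segment lengths:
  seg 1: (0,0) -> (-5.5,0), length = 5.5
  seg 2: (-5.5,0) -> (9.2,0), length = 14.7
  seg 3: (9.2,0) -> (14.362,7.372), length = 9
Total = 29.2

Answer: 29.2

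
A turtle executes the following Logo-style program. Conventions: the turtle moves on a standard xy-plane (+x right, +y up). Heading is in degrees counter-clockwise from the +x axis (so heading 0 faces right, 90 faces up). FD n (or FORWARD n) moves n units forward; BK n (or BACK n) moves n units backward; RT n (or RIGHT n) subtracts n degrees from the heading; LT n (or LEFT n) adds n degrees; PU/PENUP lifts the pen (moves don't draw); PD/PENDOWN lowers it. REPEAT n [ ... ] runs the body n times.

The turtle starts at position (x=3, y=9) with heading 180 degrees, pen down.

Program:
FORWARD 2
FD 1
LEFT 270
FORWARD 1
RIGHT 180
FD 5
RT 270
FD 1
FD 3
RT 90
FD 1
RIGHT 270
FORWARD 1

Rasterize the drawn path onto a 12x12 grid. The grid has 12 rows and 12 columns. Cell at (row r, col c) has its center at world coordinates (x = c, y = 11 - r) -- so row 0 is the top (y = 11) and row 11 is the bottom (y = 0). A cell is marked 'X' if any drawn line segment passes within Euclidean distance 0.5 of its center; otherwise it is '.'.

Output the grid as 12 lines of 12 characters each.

Answer: ............
X...........
XXXX........
X...........
X...........
X...........
XXXXX.......
....XX......
............
............
............
............

Derivation:
Segment 0: (3,9) -> (1,9)
Segment 1: (1,9) -> (0,9)
Segment 2: (0,9) -> (0,10)
Segment 3: (0,10) -> (-0,5)
Segment 4: (-0,5) -> (1,5)
Segment 5: (1,5) -> (4,5)
Segment 6: (4,5) -> (4,4)
Segment 7: (4,4) -> (5,4)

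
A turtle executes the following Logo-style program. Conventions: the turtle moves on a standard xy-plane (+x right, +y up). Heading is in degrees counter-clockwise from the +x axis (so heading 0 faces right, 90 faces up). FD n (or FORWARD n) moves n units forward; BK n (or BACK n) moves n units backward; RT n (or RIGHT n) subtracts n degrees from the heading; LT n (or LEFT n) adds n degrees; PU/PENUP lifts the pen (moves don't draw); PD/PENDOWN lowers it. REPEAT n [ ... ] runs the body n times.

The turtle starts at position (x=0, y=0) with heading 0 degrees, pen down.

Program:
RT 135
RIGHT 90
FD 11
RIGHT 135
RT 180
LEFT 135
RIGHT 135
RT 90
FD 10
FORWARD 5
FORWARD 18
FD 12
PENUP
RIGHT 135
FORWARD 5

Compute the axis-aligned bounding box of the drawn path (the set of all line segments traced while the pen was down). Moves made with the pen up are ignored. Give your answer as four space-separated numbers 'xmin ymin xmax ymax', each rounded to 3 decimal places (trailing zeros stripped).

Executing turtle program step by step:
Start: pos=(0,0), heading=0, pen down
RT 135: heading 0 -> 225
RT 90: heading 225 -> 135
FD 11: (0,0) -> (-7.778,7.778) [heading=135, draw]
RT 135: heading 135 -> 0
RT 180: heading 0 -> 180
LT 135: heading 180 -> 315
RT 135: heading 315 -> 180
RT 90: heading 180 -> 90
FD 10: (-7.778,7.778) -> (-7.778,17.778) [heading=90, draw]
FD 5: (-7.778,17.778) -> (-7.778,22.778) [heading=90, draw]
FD 18: (-7.778,22.778) -> (-7.778,40.778) [heading=90, draw]
FD 12: (-7.778,40.778) -> (-7.778,52.778) [heading=90, draw]
PU: pen up
RT 135: heading 90 -> 315
FD 5: (-7.778,52.778) -> (-4.243,49.243) [heading=315, move]
Final: pos=(-4.243,49.243), heading=315, 5 segment(s) drawn

Segment endpoints: x in {-7.778, -7.778, -7.778, -7.778, -7.778, 0}, y in {0, 7.778, 17.778, 22.778, 40.778, 52.778}
xmin=-7.778, ymin=0, xmax=0, ymax=52.778

Answer: -7.778 0 0 52.778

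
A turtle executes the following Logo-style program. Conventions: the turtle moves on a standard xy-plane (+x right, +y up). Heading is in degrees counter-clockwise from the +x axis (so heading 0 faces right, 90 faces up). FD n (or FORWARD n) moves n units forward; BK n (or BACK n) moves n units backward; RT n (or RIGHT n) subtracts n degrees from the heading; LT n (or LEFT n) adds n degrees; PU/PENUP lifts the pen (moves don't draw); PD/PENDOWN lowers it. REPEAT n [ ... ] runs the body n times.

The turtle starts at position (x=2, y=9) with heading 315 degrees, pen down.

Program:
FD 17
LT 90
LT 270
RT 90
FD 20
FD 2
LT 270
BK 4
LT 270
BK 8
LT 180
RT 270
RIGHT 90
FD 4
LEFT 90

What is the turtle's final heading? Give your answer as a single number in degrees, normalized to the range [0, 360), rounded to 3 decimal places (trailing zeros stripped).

Answer: 315

Derivation:
Executing turtle program step by step:
Start: pos=(2,9), heading=315, pen down
FD 17: (2,9) -> (14.021,-3.021) [heading=315, draw]
LT 90: heading 315 -> 45
LT 270: heading 45 -> 315
RT 90: heading 315 -> 225
FD 20: (14.021,-3.021) -> (-0.121,-17.163) [heading=225, draw]
FD 2: (-0.121,-17.163) -> (-1.536,-18.577) [heading=225, draw]
LT 270: heading 225 -> 135
BK 4: (-1.536,-18.577) -> (1.293,-21.406) [heading=135, draw]
LT 270: heading 135 -> 45
BK 8: (1.293,-21.406) -> (-4.364,-27.062) [heading=45, draw]
LT 180: heading 45 -> 225
RT 270: heading 225 -> 315
RT 90: heading 315 -> 225
FD 4: (-4.364,-27.062) -> (-7.192,-29.891) [heading=225, draw]
LT 90: heading 225 -> 315
Final: pos=(-7.192,-29.891), heading=315, 6 segment(s) drawn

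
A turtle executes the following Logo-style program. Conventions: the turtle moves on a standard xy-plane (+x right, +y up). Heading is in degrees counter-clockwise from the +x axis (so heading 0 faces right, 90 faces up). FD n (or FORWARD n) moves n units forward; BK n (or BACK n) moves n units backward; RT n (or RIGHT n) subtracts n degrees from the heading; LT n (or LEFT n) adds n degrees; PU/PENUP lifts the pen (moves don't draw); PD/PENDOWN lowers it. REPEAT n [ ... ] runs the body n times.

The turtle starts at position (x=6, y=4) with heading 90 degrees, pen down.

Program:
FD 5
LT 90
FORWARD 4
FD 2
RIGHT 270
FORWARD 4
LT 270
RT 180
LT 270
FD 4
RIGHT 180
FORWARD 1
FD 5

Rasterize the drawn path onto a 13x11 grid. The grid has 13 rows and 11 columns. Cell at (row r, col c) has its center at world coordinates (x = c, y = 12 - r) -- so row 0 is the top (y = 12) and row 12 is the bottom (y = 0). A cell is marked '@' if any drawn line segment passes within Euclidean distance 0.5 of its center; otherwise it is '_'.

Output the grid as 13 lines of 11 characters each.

Segment 0: (6,4) -> (6,9)
Segment 1: (6,9) -> (2,9)
Segment 2: (2,9) -> (0,9)
Segment 3: (0,9) -> (0,5)
Segment 4: (0,5) -> (-0,1)
Segment 5: (-0,1) -> (-0,2)
Segment 6: (-0,2) -> (-0,7)

Answer: ___________
___________
___________
@@@@@@@____
@_____@____
@_____@____
@_____@____
@_____@____
@_____@____
@__________
@__________
@__________
___________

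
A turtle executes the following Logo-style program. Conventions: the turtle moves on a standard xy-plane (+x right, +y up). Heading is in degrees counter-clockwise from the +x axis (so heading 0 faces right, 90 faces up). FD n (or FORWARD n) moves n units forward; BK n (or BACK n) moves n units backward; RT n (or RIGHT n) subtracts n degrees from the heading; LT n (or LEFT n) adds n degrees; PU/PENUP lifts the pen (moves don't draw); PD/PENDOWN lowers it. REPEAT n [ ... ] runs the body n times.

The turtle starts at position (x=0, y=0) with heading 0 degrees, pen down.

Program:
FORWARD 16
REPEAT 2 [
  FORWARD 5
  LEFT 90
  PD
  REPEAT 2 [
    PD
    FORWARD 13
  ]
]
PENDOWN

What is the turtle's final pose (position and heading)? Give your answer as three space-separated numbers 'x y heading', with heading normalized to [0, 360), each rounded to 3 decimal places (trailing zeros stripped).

Answer: -5 31 180

Derivation:
Executing turtle program step by step:
Start: pos=(0,0), heading=0, pen down
FD 16: (0,0) -> (16,0) [heading=0, draw]
REPEAT 2 [
  -- iteration 1/2 --
  FD 5: (16,0) -> (21,0) [heading=0, draw]
  LT 90: heading 0 -> 90
  PD: pen down
  REPEAT 2 [
    -- iteration 1/2 --
    PD: pen down
    FD 13: (21,0) -> (21,13) [heading=90, draw]
    -- iteration 2/2 --
    PD: pen down
    FD 13: (21,13) -> (21,26) [heading=90, draw]
  ]
  -- iteration 2/2 --
  FD 5: (21,26) -> (21,31) [heading=90, draw]
  LT 90: heading 90 -> 180
  PD: pen down
  REPEAT 2 [
    -- iteration 1/2 --
    PD: pen down
    FD 13: (21,31) -> (8,31) [heading=180, draw]
    -- iteration 2/2 --
    PD: pen down
    FD 13: (8,31) -> (-5,31) [heading=180, draw]
  ]
]
PD: pen down
Final: pos=(-5,31), heading=180, 7 segment(s) drawn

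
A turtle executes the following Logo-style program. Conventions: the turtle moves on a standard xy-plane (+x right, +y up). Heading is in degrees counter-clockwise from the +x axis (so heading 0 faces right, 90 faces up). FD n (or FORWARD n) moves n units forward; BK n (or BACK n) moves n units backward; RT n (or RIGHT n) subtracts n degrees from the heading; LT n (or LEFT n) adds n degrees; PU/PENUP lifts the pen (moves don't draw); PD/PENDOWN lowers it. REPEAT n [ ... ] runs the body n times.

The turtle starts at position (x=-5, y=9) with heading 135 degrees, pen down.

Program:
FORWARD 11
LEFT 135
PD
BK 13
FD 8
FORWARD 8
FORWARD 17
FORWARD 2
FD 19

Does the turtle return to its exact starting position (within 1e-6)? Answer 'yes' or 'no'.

Executing turtle program step by step:
Start: pos=(-5,9), heading=135, pen down
FD 11: (-5,9) -> (-12.778,16.778) [heading=135, draw]
LT 135: heading 135 -> 270
PD: pen down
BK 13: (-12.778,16.778) -> (-12.778,29.778) [heading=270, draw]
FD 8: (-12.778,29.778) -> (-12.778,21.778) [heading=270, draw]
FD 8: (-12.778,21.778) -> (-12.778,13.778) [heading=270, draw]
FD 17: (-12.778,13.778) -> (-12.778,-3.222) [heading=270, draw]
FD 2: (-12.778,-3.222) -> (-12.778,-5.222) [heading=270, draw]
FD 19: (-12.778,-5.222) -> (-12.778,-24.222) [heading=270, draw]
Final: pos=(-12.778,-24.222), heading=270, 7 segment(s) drawn

Start position: (-5, 9)
Final position: (-12.778, -24.222)
Distance = 34.12; >= 1e-6 -> NOT closed

Answer: no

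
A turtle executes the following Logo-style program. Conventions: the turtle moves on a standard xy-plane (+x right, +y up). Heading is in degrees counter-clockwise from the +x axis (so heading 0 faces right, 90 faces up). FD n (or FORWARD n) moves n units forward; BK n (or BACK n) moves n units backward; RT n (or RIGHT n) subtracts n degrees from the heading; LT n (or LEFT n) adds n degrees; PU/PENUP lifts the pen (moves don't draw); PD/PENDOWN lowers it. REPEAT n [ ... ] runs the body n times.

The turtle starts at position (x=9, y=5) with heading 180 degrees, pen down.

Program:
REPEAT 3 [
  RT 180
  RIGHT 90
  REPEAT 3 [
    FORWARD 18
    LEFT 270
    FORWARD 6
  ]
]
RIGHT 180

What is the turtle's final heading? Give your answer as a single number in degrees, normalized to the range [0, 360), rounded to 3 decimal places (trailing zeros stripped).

Answer: 180

Derivation:
Executing turtle program step by step:
Start: pos=(9,5), heading=180, pen down
REPEAT 3 [
  -- iteration 1/3 --
  RT 180: heading 180 -> 0
  RT 90: heading 0 -> 270
  REPEAT 3 [
    -- iteration 1/3 --
    FD 18: (9,5) -> (9,-13) [heading=270, draw]
    LT 270: heading 270 -> 180
    FD 6: (9,-13) -> (3,-13) [heading=180, draw]
    -- iteration 2/3 --
    FD 18: (3,-13) -> (-15,-13) [heading=180, draw]
    LT 270: heading 180 -> 90
    FD 6: (-15,-13) -> (-15,-7) [heading=90, draw]
    -- iteration 3/3 --
    FD 18: (-15,-7) -> (-15,11) [heading=90, draw]
    LT 270: heading 90 -> 0
    FD 6: (-15,11) -> (-9,11) [heading=0, draw]
  ]
  -- iteration 2/3 --
  RT 180: heading 0 -> 180
  RT 90: heading 180 -> 90
  REPEAT 3 [
    -- iteration 1/3 --
    FD 18: (-9,11) -> (-9,29) [heading=90, draw]
    LT 270: heading 90 -> 0
    FD 6: (-9,29) -> (-3,29) [heading=0, draw]
    -- iteration 2/3 --
    FD 18: (-3,29) -> (15,29) [heading=0, draw]
    LT 270: heading 0 -> 270
    FD 6: (15,29) -> (15,23) [heading=270, draw]
    -- iteration 3/3 --
    FD 18: (15,23) -> (15,5) [heading=270, draw]
    LT 270: heading 270 -> 180
    FD 6: (15,5) -> (9,5) [heading=180, draw]
  ]
  -- iteration 3/3 --
  RT 180: heading 180 -> 0
  RT 90: heading 0 -> 270
  REPEAT 3 [
    -- iteration 1/3 --
    FD 18: (9,5) -> (9,-13) [heading=270, draw]
    LT 270: heading 270 -> 180
    FD 6: (9,-13) -> (3,-13) [heading=180, draw]
    -- iteration 2/3 --
    FD 18: (3,-13) -> (-15,-13) [heading=180, draw]
    LT 270: heading 180 -> 90
    FD 6: (-15,-13) -> (-15,-7) [heading=90, draw]
    -- iteration 3/3 --
    FD 18: (-15,-7) -> (-15,11) [heading=90, draw]
    LT 270: heading 90 -> 0
    FD 6: (-15,11) -> (-9,11) [heading=0, draw]
  ]
]
RT 180: heading 0 -> 180
Final: pos=(-9,11), heading=180, 18 segment(s) drawn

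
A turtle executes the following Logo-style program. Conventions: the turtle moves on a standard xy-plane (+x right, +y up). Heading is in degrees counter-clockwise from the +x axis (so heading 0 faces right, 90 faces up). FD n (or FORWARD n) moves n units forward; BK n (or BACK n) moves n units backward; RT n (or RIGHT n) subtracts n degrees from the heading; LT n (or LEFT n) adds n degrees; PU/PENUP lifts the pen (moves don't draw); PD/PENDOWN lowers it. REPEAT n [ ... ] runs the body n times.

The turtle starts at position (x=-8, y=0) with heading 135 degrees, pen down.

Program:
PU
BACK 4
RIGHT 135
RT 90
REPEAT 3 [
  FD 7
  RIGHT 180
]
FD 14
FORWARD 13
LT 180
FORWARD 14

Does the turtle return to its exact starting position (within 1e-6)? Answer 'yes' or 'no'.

Answer: no

Derivation:
Executing turtle program step by step:
Start: pos=(-8,0), heading=135, pen down
PU: pen up
BK 4: (-8,0) -> (-5.172,-2.828) [heading=135, move]
RT 135: heading 135 -> 0
RT 90: heading 0 -> 270
REPEAT 3 [
  -- iteration 1/3 --
  FD 7: (-5.172,-2.828) -> (-5.172,-9.828) [heading=270, move]
  RT 180: heading 270 -> 90
  -- iteration 2/3 --
  FD 7: (-5.172,-9.828) -> (-5.172,-2.828) [heading=90, move]
  RT 180: heading 90 -> 270
  -- iteration 3/3 --
  FD 7: (-5.172,-2.828) -> (-5.172,-9.828) [heading=270, move]
  RT 180: heading 270 -> 90
]
FD 14: (-5.172,-9.828) -> (-5.172,4.172) [heading=90, move]
FD 13: (-5.172,4.172) -> (-5.172,17.172) [heading=90, move]
LT 180: heading 90 -> 270
FD 14: (-5.172,17.172) -> (-5.172,3.172) [heading=270, move]
Final: pos=(-5.172,3.172), heading=270, 0 segment(s) drawn

Start position: (-8, 0)
Final position: (-5.172, 3.172)
Distance = 4.25; >= 1e-6 -> NOT closed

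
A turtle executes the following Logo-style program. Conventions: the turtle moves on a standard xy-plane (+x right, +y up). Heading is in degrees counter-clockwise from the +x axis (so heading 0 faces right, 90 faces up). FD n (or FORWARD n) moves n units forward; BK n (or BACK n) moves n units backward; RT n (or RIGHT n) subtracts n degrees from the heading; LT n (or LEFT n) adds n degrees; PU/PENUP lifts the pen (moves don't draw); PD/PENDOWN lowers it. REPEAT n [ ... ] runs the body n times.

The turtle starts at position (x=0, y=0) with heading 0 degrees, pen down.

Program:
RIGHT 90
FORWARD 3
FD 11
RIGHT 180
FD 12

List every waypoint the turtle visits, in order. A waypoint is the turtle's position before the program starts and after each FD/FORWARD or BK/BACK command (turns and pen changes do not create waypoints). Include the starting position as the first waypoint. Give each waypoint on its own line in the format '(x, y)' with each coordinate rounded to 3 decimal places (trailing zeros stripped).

Answer: (0, 0)
(0, -3)
(0, -14)
(0, -2)

Derivation:
Executing turtle program step by step:
Start: pos=(0,0), heading=0, pen down
RT 90: heading 0 -> 270
FD 3: (0,0) -> (0,-3) [heading=270, draw]
FD 11: (0,-3) -> (0,-14) [heading=270, draw]
RT 180: heading 270 -> 90
FD 12: (0,-14) -> (0,-2) [heading=90, draw]
Final: pos=(0,-2), heading=90, 3 segment(s) drawn
Waypoints (4 total):
(0, 0)
(0, -3)
(0, -14)
(0, -2)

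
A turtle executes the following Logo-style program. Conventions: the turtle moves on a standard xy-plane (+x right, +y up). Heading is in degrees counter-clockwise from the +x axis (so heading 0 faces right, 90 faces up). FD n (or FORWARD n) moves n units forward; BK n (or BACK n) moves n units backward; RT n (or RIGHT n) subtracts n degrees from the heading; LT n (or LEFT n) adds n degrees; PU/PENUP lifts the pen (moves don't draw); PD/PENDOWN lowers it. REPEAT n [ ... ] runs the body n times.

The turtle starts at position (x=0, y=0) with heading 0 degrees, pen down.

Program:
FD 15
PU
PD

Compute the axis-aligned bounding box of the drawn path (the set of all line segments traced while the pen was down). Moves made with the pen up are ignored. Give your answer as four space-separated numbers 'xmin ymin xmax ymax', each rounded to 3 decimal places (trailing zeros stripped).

Answer: 0 0 15 0

Derivation:
Executing turtle program step by step:
Start: pos=(0,0), heading=0, pen down
FD 15: (0,0) -> (15,0) [heading=0, draw]
PU: pen up
PD: pen down
Final: pos=(15,0), heading=0, 1 segment(s) drawn

Segment endpoints: x in {0, 15}, y in {0}
xmin=0, ymin=0, xmax=15, ymax=0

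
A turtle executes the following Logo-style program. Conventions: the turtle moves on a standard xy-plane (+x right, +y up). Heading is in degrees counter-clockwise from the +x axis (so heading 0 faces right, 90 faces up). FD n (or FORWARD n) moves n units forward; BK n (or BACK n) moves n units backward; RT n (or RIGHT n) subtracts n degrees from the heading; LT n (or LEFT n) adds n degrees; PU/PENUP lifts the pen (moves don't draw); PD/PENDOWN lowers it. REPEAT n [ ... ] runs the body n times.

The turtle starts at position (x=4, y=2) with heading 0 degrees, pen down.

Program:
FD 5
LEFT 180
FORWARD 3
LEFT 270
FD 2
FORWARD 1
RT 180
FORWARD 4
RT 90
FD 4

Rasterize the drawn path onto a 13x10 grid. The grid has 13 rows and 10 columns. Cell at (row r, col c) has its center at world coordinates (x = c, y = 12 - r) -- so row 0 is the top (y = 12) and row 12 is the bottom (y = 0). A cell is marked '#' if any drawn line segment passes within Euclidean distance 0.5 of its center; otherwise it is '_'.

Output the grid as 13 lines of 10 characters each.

Segment 0: (4,2) -> (9,2)
Segment 1: (9,2) -> (6,2)
Segment 2: (6,2) -> (6,4)
Segment 3: (6,4) -> (6,5)
Segment 4: (6,5) -> (6,1)
Segment 5: (6,1) -> (2,1)

Answer: __________
__________
__________
__________
__________
__________
__________
______#___
______#___
______#___
____######
__#####___
__________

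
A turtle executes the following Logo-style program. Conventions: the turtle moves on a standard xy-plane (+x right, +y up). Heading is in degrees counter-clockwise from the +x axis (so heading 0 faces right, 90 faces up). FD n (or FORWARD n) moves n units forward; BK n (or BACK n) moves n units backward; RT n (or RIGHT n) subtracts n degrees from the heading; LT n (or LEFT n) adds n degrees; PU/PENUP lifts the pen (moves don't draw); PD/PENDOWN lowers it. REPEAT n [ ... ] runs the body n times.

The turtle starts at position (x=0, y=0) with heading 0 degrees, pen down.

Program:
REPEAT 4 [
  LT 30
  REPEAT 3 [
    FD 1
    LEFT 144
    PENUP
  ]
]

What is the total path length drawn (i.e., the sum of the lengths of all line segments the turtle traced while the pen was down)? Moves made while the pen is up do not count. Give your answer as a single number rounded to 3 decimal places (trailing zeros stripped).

Answer: 1

Derivation:
Executing turtle program step by step:
Start: pos=(0,0), heading=0, pen down
REPEAT 4 [
  -- iteration 1/4 --
  LT 30: heading 0 -> 30
  REPEAT 3 [
    -- iteration 1/3 --
    FD 1: (0,0) -> (0.866,0.5) [heading=30, draw]
    LT 144: heading 30 -> 174
    PU: pen up
    -- iteration 2/3 --
    FD 1: (0.866,0.5) -> (-0.128,0.605) [heading=174, move]
    LT 144: heading 174 -> 318
    PU: pen up
    -- iteration 3/3 --
    FD 1: (-0.128,0.605) -> (0.615,-0.065) [heading=318, move]
    LT 144: heading 318 -> 102
    PU: pen up
  ]
  -- iteration 2/4 --
  LT 30: heading 102 -> 132
  REPEAT 3 [
    -- iteration 1/3 --
    FD 1: (0.615,-0.065) -> (-0.054,0.679) [heading=132, move]
    LT 144: heading 132 -> 276
    PU: pen up
    -- iteration 2/3 --
    FD 1: (-0.054,0.679) -> (0.05,-0.316) [heading=276, move]
    LT 144: heading 276 -> 60
    PU: pen up
    -- iteration 3/3 --
    FD 1: (0.05,-0.316) -> (0.55,0.55) [heading=60, move]
    LT 144: heading 60 -> 204
    PU: pen up
  ]
  -- iteration 3/4 --
  LT 30: heading 204 -> 234
  REPEAT 3 [
    -- iteration 1/3 --
    FD 1: (0.55,0.55) -> (-0.038,-0.259) [heading=234, move]
    LT 144: heading 234 -> 18
    PU: pen up
    -- iteration 2/3 --
    FD 1: (-0.038,-0.259) -> (0.913,0.05) [heading=18, move]
    LT 144: heading 18 -> 162
    PU: pen up
    -- iteration 3/3 --
    FD 1: (0.913,0.05) -> (-0.038,0.359) [heading=162, move]
    LT 144: heading 162 -> 306
    PU: pen up
  ]
  -- iteration 4/4 --
  LT 30: heading 306 -> 336
  REPEAT 3 [
    -- iteration 1/3 --
    FD 1: (-0.038,0.359) -> (0.876,-0.048) [heading=336, move]
    LT 144: heading 336 -> 120
    PU: pen up
    -- iteration 2/3 --
    FD 1: (0.876,-0.048) -> (0.376,0.818) [heading=120, move]
    LT 144: heading 120 -> 264
    PU: pen up
    -- iteration 3/3 --
    FD 1: (0.376,0.818) -> (0.271,-0.176) [heading=264, move]
    LT 144: heading 264 -> 48
    PU: pen up
  ]
]
Final: pos=(0.271,-0.176), heading=48, 1 segment(s) drawn

Segment lengths:
  seg 1: (0,0) -> (0.866,0.5), length = 1
Total = 1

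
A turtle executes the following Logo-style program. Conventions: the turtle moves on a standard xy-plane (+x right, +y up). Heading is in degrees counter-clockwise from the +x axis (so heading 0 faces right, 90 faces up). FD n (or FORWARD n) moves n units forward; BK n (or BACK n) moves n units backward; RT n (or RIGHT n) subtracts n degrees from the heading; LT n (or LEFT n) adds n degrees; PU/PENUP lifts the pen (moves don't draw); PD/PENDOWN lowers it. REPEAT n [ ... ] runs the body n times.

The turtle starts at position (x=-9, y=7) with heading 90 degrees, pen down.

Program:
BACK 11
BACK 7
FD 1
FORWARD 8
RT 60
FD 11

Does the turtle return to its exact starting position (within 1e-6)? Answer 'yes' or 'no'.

Answer: no

Derivation:
Executing turtle program step by step:
Start: pos=(-9,7), heading=90, pen down
BK 11: (-9,7) -> (-9,-4) [heading=90, draw]
BK 7: (-9,-4) -> (-9,-11) [heading=90, draw]
FD 1: (-9,-11) -> (-9,-10) [heading=90, draw]
FD 8: (-9,-10) -> (-9,-2) [heading=90, draw]
RT 60: heading 90 -> 30
FD 11: (-9,-2) -> (0.526,3.5) [heading=30, draw]
Final: pos=(0.526,3.5), heading=30, 5 segment(s) drawn

Start position: (-9, 7)
Final position: (0.526, 3.5)
Distance = 10.149; >= 1e-6 -> NOT closed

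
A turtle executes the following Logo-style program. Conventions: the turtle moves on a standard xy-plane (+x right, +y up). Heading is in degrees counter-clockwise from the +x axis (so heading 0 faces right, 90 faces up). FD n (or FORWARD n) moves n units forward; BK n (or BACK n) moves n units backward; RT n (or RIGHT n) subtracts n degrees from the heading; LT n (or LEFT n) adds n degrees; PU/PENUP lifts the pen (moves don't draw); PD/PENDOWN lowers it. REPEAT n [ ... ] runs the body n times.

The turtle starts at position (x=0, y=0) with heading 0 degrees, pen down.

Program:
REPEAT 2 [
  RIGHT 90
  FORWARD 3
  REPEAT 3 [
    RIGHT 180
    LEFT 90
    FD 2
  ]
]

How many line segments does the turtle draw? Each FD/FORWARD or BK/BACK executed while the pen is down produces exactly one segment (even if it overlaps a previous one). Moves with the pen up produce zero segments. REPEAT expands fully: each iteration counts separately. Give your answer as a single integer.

Executing turtle program step by step:
Start: pos=(0,0), heading=0, pen down
REPEAT 2 [
  -- iteration 1/2 --
  RT 90: heading 0 -> 270
  FD 3: (0,0) -> (0,-3) [heading=270, draw]
  REPEAT 3 [
    -- iteration 1/3 --
    RT 180: heading 270 -> 90
    LT 90: heading 90 -> 180
    FD 2: (0,-3) -> (-2,-3) [heading=180, draw]
    -- iteration 2/3 --
    RT 180: heading 180 -> 0
    LT 90: heading 0 -> 90
    FD 2: (-2,-3) -> (-2,-1) [heading=90, draw]
    -- iteration 3/3 --
    RT 180: heading 90 -> 270
    LT 90: heading 270 -> 0
    FD 2: (-2,-1) -> (0,-1) [heading=0, draw]
  ]
  -- iteration 2/2 --
  RT 90: heading 0 -> 270
  FD 3: (0,-1) -> (0,-4) [heading=270, draw]
  REPEAT 3 [
    -- iteration 1/3 --
    RT 180: heading 270 -> 90
    LT 90: heading 90 -> 180
    FD 2: (0,-4) -> (-2,-4) [heading=180, draw]
    -- iteration 2/3 --
    RT 180: heading 180 -> 0
    LT 90: heading 0 -> 90
    FD 2: (-2,-4) -> (-2,-2) [heading=90, draw]
    -- iteration 3/3 --
    RT 180: heading 90 -> 270
    LT 90: heading 270 -> 0
    FD 2: (-2,-2) -> (0,-2) [heading=0, draw]
  ]
]
Final: pos=(0,-2), heading=0, 8 segment(s) drawn
Segments drawn: 8

Answer: 8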